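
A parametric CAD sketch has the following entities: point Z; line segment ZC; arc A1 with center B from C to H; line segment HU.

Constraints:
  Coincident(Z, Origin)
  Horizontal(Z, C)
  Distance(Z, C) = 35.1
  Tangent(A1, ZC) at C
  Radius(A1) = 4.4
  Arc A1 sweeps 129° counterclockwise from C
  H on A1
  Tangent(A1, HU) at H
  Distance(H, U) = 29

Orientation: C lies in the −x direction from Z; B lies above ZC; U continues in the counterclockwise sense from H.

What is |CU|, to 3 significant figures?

33.2

Z is at the origin; ZC is horizontal with |ZC| = 35.1 and C on the −x side, so C = (-35.1, 0.00). Tangency of A1 to ZC means the radius BC is perpendicular to ZC, so B = C + (0, 4.4) = (-35.1, 4.40). On A1, C sits at bearing -90° from B; a 129° counterclockwise sweep puts H at bearing 39°, so H = B + 4.4·(cos 39°, sin 39°) = (-31.7, 7.17). The tangent condition forces BH to be normal to HU, so HU runs along (−sin 39°, cos 39°); with |HU| = 29.0, U = (-49.9, 29.7). Then |CU| = |U − C| = 33.2.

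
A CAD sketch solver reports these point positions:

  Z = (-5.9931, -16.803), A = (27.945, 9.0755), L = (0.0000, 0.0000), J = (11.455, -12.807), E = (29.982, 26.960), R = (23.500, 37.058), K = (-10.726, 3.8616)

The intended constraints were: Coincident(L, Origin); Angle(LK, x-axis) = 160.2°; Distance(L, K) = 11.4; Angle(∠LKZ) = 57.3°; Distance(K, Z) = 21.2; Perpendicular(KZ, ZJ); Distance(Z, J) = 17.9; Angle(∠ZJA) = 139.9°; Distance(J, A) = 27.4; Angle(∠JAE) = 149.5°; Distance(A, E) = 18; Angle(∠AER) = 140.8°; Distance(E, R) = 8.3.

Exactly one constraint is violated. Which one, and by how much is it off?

Distance(E, R) = 8.3 — off by 3.70.

L = (0.00, 0.00) ✓; LK at 160.2° ✓; |LK| = 11.40 ✓; ∠LKZ = 57.30° ✓; |KZ| = 21.20 ✓; ∠(KZ, ZJ) = 90.00° ✓; |ZJ| = 17.90 ✓; ∠ZJA = 139.9° ✓; |JA| = 27.40 ✓; ∠JAE = 149.5° ✓; |AE| = 18.00 ✓; ∠AER = 140.8° ✓; |ER| = 12.00 ✗.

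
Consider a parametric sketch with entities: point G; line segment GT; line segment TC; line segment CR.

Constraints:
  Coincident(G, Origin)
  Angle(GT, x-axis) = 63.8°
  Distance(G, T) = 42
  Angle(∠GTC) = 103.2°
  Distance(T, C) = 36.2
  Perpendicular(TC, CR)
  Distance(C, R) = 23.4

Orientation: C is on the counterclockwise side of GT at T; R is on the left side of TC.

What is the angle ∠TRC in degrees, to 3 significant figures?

57.1°

G is at the origin; GT runs at 63.8° with length 42.0, so T = 42.0·(cos 63.8°, sin 63.8°) = (18.5, 37.7). ∠GTC = 103.2°, so TC runs at 63.8° + (180° − 103.2°) = 141° from the x-axis; with |TC| = 36.2, C = T + 36.2·(cos 141°, sin 141°) = (-9.43, 60.7). TC ⟂ CR; with |CR| = 23.4 on the left of TC, R = C + 23.4·(-0.635, -0.773) = (-24.3, 42.6). Then cos ∠TRC = RT·RC / (|RT||RC|), giving 57.1°.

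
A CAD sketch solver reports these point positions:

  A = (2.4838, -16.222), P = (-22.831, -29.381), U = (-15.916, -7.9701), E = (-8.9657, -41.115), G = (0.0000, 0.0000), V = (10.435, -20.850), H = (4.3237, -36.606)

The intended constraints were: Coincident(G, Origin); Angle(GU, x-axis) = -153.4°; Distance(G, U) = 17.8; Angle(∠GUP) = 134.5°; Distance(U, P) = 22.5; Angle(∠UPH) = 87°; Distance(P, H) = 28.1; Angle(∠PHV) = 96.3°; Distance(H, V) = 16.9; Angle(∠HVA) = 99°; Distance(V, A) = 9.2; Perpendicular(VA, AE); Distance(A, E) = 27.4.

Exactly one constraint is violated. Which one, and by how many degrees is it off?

Perpendicular(VA, AE) — off by 5.50°.

G = (0.00, 0.00) ✓; GU at -153.4° ✓; |GU| = 17.80 ✓; ∠GUP = 134.5° ✓; |UP| = 22.50 ✓; ∠UPH = 87.00° ✓; |PH| = 28.10 ✓; ∠PHV = 96.30° ✓; |HV| = 16.90 ✓; ∠HVA = 99.00° ✓; |VA| = 9.200 ✓; ∠(VA, AE) = 95.50° ✗; |AE| = 27.40 ✓.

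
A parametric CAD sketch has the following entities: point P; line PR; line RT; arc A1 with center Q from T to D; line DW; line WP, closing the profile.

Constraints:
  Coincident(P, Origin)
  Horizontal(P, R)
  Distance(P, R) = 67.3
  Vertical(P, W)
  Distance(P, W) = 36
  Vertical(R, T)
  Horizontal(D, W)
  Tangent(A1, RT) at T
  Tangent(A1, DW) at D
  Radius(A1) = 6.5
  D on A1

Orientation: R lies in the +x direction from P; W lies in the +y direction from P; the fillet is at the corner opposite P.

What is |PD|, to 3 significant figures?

70.7

P is at the origin; P and R share the same y with |PR| = 67.3 and R on the +x side, so R = (67.3, 0.00). PW is vertical with |PW| = 36.0 and W on the +y side, so W = (0.00, 36.0). The virtual corner opposite P is at (67.3, 36.0). Since A1 is tangent to RT there, QT ⟂ RT and the tangent condition forces QD to be normal to DW, with radius 6.5, so the center Q sits 6.5 in from both sides at Q = (60.8, 29.5). That places the tangent points at T = (67.3, 29.5) on RT and D = (60.8, 36.0) on DW. Then |PD| = |D − P| = 70.7.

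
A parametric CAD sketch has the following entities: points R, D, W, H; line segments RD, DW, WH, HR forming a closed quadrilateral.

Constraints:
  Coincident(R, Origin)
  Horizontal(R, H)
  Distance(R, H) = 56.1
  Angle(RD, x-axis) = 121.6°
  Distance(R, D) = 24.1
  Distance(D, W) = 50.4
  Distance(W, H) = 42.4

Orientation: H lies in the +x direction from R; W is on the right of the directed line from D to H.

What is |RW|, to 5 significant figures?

26.576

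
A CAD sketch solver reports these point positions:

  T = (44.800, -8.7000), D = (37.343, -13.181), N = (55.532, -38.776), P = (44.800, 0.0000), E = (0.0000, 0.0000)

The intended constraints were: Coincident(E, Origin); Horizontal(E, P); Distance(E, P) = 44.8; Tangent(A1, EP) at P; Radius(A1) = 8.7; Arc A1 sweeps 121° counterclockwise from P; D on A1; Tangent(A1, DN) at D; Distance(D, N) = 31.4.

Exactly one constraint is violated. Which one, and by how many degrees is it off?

Tangent(A1, DN) at D — off by 4.40°.

E = (0.00, 0.00) ✓; E.y = 0.00, P.y = 0.00 ✓; |EP| = 44.80 ✓; ∠(TP, PE) = 90.00° ✓; |TP| = 8.700 ✓; bearing(T→D) − bearing(T→P) = 121.0° ✓; |TD| = 8.700 ✓; ∠(TD, DN) = 85.60° ✗; |DN| = 31.40 ✓.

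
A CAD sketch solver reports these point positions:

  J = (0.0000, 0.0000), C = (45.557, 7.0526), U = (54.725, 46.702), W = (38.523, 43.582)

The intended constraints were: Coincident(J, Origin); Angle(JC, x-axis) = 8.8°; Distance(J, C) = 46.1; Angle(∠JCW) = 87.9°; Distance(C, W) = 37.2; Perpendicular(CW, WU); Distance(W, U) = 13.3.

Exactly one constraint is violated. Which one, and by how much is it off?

Distance(W, U) = 13.3 — off by 3.20.

J = (0.00, 0.00) ✓; JC at 8.800° ✓; |JC| = 46.10 ✓; ∠JCW = 87.90° ✓; |CW| = 37.20 ✓; ∠(CW, WU) = 90.00° ✓; |WU| = 16.50 ✗.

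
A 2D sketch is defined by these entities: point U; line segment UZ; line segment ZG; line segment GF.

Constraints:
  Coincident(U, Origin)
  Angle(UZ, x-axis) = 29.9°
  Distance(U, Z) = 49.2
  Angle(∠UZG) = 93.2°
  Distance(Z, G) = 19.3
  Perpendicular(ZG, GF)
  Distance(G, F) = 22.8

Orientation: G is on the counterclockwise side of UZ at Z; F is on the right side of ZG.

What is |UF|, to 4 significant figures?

75.23

U is at the origin; UZ runs at 29.9° with length 49.2, so Z = 49.2·(cos 29.9°, sin 29.9°) = (42.65, 24.53). ∠UZG = 93.2°, so ZG runs at 29.9° + (180° − 93.2°) = 116.7° from the x-axis; with |ZG| = 19.3, G = Z + 19.3·(cos 116.7°, sin 116.7°) = (33.98, 41.77). The perpendicularity gives GF at right angles to ZG; with |GF| = 22.8 on the right of ZG, F = G + 22.8·(0.8934, 0.4493) = (54.35, 52.01). Then |UF| = |F − U| = 75.23.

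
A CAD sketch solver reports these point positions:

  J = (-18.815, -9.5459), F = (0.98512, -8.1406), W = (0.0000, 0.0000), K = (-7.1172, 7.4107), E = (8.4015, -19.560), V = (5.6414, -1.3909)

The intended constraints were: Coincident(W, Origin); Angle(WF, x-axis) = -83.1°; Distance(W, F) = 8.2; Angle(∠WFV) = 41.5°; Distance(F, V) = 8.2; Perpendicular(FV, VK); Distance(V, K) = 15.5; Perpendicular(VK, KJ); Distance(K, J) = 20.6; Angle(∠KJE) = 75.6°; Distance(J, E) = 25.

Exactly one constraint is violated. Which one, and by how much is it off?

Distance(J, E) = 25 — off by 4.00.

W = (0.00, 0.00) ✓; WF at -83.10° ✓; |WF| = 8.200 ✓; ∠WFV = 41.50° ✓; |FV| = 8.200 ✓; ∠(FV, VK) = 90.00° ✓; |VK| = 15.50 ✓; ∠(VK, KJ) = 90.00° ✓; |KJ| = 20.60 ✓; ∠KJE = 75.60° ✓; |JE| = 29.00 ✗.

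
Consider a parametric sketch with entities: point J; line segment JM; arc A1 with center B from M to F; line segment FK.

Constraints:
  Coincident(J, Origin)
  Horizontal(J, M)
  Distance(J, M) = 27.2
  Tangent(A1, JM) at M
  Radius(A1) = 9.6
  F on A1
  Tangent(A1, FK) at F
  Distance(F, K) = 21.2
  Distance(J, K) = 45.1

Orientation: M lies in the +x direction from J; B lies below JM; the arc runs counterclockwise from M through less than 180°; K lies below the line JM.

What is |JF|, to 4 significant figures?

24.44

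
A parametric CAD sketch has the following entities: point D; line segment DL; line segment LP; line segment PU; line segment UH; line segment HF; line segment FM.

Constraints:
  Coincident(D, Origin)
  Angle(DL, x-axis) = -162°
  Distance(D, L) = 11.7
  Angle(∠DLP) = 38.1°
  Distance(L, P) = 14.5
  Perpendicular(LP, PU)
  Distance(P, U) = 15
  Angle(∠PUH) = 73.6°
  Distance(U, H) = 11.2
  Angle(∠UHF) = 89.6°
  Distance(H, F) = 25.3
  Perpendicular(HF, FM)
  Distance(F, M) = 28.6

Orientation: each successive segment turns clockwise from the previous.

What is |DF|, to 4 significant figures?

19.69

D is at the origin; DL runs at -162.0° with length 11.7, so L = (-11.13, -3.615). ∠DLP = 38.1° gives LP at 56.10° from the x-axis; with |LP| = 14.5, P = (-3.040, 8.420). LP is perpendicular to PU, so PU runs at -33.90°; with |PU| = 15.0, U = (9.410, 0.05350). ∠PUH = 73.6° gives UH at -140.3° from the x-axis; with |UH| = 11.2, H = (0.7929, -7.101). ∠UHF = 89.6° gives HF at 129.3° from the x-axis; with |HF| = 25.3, F = (-15.23, 12.48). Then |DF| = |F − D| = 19.69.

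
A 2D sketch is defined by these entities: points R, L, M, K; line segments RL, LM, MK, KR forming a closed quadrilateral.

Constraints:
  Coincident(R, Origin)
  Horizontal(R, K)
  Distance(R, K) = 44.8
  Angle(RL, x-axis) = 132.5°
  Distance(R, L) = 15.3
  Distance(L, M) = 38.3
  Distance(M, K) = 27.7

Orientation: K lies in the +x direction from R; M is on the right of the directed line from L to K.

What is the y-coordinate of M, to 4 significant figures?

-12.19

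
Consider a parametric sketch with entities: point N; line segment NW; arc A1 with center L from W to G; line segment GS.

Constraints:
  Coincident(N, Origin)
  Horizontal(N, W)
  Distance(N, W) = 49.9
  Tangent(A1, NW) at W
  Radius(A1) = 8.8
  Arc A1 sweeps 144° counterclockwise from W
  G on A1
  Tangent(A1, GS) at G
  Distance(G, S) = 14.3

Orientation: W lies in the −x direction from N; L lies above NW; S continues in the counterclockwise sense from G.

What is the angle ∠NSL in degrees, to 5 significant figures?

44.239°

On A1, W sits at bearing -90° from L; a 144° counterclockwise sweep puts G at bearing 54°, so G = L + 8.8·(cos 54°, sin 54°) = (-44.727, 15.919). Tangency of A1 to GS means the radius LG is perpendicular to GS, so GS runs along (−sin 54°, cos 54°); with |GS| = 14.3, S = (-56.296, 24.325). Then cos ∠NSL = SN·SL / (|SN||SL|), giving 44.239°.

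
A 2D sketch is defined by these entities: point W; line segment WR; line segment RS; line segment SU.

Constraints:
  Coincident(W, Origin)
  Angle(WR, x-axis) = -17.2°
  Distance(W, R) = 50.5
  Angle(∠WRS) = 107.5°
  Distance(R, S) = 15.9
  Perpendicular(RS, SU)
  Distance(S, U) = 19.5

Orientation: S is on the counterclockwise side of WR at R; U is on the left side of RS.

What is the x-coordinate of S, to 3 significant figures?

57.3

W is at the origin; WR runs at -17.2° with length 50.5, so R = 50.5·(cos -17.2°, sin -17.2°) = (48.2, -14.9). ∠WRS = 107.5°, so RS runs at -17.2° + (180° − 107.5°) = 55.3° from the x-axis; with |RS| = 15.9, S = R + 15.9·(cos 55.3°, sin 55.3°) = (57.3, -1.86). So S.x = 57.3.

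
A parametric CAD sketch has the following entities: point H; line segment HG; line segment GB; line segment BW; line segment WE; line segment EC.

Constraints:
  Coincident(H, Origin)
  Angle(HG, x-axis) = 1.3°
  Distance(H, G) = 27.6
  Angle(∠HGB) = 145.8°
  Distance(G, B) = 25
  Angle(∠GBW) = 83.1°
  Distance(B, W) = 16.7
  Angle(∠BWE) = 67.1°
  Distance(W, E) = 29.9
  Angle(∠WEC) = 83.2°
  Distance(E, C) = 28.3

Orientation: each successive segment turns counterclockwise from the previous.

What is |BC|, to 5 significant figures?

23.744

H is at the origin; HG runs at 1.3° with length 27.6, so G = (27.593, 0.62617). ∠HGB = 145.8° gives GB at 35.500° from the x-axis; with |GB| = 25.0, B = (47.946, 15.144). ∠GBW = 83.1° gives BW at 132.40° from the x-axis; with |BW| = 16.7, W = (36.685, 27.476). ∠BWE = 67.1° gives WE at -114.70° from the x-axis; with |WE| = 29.9, E = (24.191, 0.31155). ∠WEC = 83.2° gives EC at -17.900° from the x-axis; with |EC| = 28.3, C = (51.121, -8.3866). Then |BC| = |C − B| = 23.744.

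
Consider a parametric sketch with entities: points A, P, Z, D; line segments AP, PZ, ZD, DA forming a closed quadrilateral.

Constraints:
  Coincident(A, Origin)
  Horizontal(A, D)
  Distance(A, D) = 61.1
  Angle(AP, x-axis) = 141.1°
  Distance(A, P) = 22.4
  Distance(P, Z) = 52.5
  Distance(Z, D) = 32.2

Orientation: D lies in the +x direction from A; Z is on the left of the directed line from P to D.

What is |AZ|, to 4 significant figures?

39.55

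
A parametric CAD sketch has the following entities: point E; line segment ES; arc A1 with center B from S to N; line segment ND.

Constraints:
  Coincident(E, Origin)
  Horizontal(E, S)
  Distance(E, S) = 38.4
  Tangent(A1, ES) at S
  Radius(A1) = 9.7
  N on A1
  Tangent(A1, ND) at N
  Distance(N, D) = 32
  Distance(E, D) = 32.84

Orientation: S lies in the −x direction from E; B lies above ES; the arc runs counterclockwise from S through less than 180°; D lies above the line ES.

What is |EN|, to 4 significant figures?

30.71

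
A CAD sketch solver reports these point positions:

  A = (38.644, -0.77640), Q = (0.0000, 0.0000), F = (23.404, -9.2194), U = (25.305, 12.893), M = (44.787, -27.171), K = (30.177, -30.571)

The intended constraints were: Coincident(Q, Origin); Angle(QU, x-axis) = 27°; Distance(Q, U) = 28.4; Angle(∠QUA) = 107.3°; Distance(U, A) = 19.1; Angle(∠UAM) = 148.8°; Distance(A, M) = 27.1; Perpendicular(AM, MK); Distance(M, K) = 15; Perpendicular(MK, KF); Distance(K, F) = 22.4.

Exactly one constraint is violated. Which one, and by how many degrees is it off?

Perpendicular(MK, KF) — off by 4.50°.

Q = (0.00, 0.00) ✓; QU at 27.00° ✓; |QU| = 28.40 ✓; ∠QUA = 107.3° ✓; |UA| = 19.10 ✓; ∠UAM = 148.8° ✓; |AM| = 27.10 ✓; ∠(AM, MK) = 90.00° ✓; |MK| = 15.00 ✓; ∠(MK, KF) = 85.50° ✗; |KF| = 22.40 ✓.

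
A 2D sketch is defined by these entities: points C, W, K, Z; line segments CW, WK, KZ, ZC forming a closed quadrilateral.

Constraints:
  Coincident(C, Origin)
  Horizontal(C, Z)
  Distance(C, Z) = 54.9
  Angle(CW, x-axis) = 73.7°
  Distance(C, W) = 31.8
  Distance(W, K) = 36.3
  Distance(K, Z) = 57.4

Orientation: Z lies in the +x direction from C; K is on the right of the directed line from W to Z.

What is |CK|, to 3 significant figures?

4.63

C is at the origin; C and Z share the same y with |CZ| = 54.9 and Z in +x, so Z = (54.9, 0). CW runs at 73.7° with |CW| = 31.8, so W = (8.93, 30.5). K is determined by |WK| = 36.3 and |KZ| = 57.4 together: it lies at the intersection of circle(W, 36.3) and circle(Z, 57.4). With |WZ| = 55.2, the foot of the radical line on WZ is 9.68 from W and the perpendicular offset is √(36.3² − 9.68²) = 35.0. Taking the right-of-WZ solution: K = (-2.36, -3.98).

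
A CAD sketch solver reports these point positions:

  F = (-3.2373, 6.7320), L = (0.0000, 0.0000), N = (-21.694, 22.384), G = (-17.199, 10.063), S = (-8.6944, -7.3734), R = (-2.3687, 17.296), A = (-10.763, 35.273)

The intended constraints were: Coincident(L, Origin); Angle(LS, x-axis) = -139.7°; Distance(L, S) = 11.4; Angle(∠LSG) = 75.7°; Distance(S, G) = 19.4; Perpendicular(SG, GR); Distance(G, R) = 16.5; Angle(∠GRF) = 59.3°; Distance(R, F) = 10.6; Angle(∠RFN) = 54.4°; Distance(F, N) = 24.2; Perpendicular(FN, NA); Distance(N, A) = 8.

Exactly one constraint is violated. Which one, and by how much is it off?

Distance(N, A) = 8 — off by 8.90.

L = (0.00, 0.00) ✓; LS at -139.7° ✓; |LS| = 11.40 ✓; ∠LSG = 75.70° ✓; |SG| = 19.40 ✓; ∠(SG, GR) = 90.00° ✓; |GR| = 16.50 ✓; ∠GRF = 59.30° ✓; |RF| = 10.60 ✓; ∠RFN = 54.40° ✓; |FN| = 24.20 ✓; ∠(FN, NA) = 90.00° ✓; |NA| = 16.90 ✗.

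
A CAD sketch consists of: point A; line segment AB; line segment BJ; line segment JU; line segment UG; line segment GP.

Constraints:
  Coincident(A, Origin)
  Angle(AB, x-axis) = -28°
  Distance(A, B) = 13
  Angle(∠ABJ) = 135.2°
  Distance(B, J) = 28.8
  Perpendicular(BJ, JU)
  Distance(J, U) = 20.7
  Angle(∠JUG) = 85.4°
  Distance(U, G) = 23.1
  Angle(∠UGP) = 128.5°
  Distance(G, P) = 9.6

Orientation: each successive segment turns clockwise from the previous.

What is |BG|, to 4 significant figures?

19.71

A is at the origin; AB runs at -28.0° with length 13.0, so B = (11.48, -6.103). ∠ABJ = 135.2° gives BJ at -72.80° from the x-axis; with |BJ| = 28.8, J = (19.99, -33.62). BJ ⟂ JU, so JU runs at -162.8°; with |JU| = 20.7, U = (0.2204, -39.74). ∠JUG = 85.4° gives UG at 102.6° from the x-axis; with |UG| = 23.1, G = (-4.819, -17.19). Then |BG| = |G − B| = 19.71.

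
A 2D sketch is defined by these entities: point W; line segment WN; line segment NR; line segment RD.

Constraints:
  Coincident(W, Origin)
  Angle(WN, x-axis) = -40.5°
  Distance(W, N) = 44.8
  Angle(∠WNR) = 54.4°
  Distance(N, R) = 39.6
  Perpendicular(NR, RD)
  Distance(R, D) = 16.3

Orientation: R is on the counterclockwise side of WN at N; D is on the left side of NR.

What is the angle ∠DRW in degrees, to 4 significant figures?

20.36°

W is at the origin; WN runs at -40.5° with length 44.8, so N = 44.8·(cos -40.5°, sin -40.5°) = (34.07, -29.10). ∠WNR = 54.4°, so NR runs at -40.5° + (180° − 54.4°) = 85.10° from the x-axis; with |NR| = 39.6, R = N + 39.6·(cos 85.10°, sin 85.10°) = (37.45, 10.36). The perpendicularity gives RD at right angles to NR; with |RD| = 16.3 on the left of NR, D = R + 16.3·(-0.9963, 0.08542) = (21.21, 11.75). Then cos ∠DRW = RD·RW / (|RD||RW|), giving 20.36°.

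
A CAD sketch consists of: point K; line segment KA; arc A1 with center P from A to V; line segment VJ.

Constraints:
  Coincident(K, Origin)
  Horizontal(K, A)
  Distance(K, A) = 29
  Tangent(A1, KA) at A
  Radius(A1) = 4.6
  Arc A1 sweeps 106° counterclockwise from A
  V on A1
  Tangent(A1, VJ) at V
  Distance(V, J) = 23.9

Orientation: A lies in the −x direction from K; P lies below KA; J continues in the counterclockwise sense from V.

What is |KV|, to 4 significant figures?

33.93

K is at the origin; KA is horizontal with |KA| = 29.0 and A on the −x side, so A = (-29.00, 0.000). Since A1 is tangent to KA there, PA ⟂ KA, so P = A + (0, -4.6) = (-29.00, -4.600). On A1, A sits at bearing 90° from P; a 106° counterclockwise sweep puts V at bearing 196°, so V = P + 4.6·(cos 196°, sin 196°) = (-33.42, -5.868). Then |KV| = |V − K| = 33.93.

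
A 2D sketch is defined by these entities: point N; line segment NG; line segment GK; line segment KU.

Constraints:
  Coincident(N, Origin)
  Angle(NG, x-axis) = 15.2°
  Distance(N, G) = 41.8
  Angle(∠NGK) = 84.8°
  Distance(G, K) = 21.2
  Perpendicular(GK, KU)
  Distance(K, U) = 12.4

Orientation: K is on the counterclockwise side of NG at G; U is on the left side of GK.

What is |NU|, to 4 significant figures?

34.02

N is at the origin; NG runs at 15.2° with length 41.8, so G = 41.8·(cos 15.2°, sin 15.2°) = (40.34, 10.96). ∠NGK = 84.8°, so GK runs at 15.2° + (180° − 84.8°) = 110.4° from the x-axis; with |GK| = 21.2, K = G + 21.2·(cos 110.4°, sin 110.4°) = (32.95, 30.83). GK is perpendicular to KU; with |KU| = 12.4 on the left of GK, U = K + 12.4·(-0.9373, -0.3486) = (21.33, 26.51). Then |NU| = |U − N| = 34.02.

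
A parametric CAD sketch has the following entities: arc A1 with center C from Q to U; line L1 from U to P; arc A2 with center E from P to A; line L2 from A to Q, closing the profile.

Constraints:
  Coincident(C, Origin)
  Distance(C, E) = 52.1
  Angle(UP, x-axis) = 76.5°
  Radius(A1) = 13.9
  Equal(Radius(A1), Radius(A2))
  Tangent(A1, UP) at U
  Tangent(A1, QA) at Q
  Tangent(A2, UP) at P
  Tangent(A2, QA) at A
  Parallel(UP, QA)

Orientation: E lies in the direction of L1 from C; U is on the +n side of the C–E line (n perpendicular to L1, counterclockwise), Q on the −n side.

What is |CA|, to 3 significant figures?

53.9

Tangency of A1 to both parallel lines with radius 13.9 puts U and Q at C ± 13.9·n: U = (-13.5, 3.24), Q = (13.5, -3.24). Equal radii place P and A the same way about E: P = E + 13.9·n = (-1.35, 53.9), A = E − 13.9·n = (25.7, 47.4). Then |CA| = |A − C| = 53.9.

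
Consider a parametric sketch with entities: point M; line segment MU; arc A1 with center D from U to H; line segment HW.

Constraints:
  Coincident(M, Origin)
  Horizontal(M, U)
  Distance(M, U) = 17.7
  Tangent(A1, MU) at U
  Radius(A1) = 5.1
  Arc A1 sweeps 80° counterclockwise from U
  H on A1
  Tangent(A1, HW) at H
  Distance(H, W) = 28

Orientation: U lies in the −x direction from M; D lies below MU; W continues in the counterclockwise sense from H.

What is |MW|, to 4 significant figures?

42.09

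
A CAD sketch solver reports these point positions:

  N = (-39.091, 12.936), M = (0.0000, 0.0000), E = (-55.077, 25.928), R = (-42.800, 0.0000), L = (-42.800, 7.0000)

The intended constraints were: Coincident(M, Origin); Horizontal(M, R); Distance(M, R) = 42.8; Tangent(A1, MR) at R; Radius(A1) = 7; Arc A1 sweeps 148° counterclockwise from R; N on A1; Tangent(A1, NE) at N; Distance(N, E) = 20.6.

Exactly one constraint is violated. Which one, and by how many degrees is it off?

Tangent(A1, NE) at N — off by 7.10°.

M = (0.00, 0.00) ✓; M.y = 0.00, R.y = 0.00 ✓; |MR| = 42.80 ✓; ∠(LR, RM) = 90.00° ✓; |LR| = 7.000 ✓; bearing(L→N) − bearing(L→R) = 148.0° ✓; |LN| = 6.999 ✓; ∠(LN, NE) = 97.10° ✗; |NE| = 20.60 ✓.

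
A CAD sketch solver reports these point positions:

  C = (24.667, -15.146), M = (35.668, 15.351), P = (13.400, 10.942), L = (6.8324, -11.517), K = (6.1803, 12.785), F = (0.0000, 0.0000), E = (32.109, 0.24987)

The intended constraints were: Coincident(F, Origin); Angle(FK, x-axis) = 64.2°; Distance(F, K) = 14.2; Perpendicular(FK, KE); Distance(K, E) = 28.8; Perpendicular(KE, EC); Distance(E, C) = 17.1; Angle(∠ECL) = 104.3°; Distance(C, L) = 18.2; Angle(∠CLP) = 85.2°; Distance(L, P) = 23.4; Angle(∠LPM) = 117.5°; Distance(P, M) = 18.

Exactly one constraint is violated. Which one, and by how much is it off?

Distance(P, M) = 18 — off by 4.70.

F = (0.00, 0.00) ✓; FK at 64.20° ✓; |FK| = 14.20 ✓; ∠(FK, KE) = 90.00° ✓; |KE| = 28.80 ✓; ∠(KE, EC) = 90.00° ✓; |EC| = 17.10 ✓; ∠ECL = 104.3° ✓; |CL| = 18.20 ✓; ∠CLP = 85.20° ✓; |LP| = 23.40 ✓; ∠LPM = 117.5° ✓; |PM| = 22.70 ✗.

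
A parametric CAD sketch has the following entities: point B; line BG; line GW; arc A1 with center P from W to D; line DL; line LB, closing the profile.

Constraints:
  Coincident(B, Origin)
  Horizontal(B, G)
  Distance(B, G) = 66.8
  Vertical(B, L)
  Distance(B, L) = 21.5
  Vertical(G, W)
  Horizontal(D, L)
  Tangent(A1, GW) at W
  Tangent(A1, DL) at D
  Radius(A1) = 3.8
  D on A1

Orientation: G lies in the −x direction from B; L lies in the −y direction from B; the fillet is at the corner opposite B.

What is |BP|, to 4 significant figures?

65.44

B is at the origin; BG is horizontal with |BG| = 66.8 and G on the −x side, so G = (-66.80, 0.000). B and L share the same x with |BL| = 21.5 and L on the −y side, so L = (0.000, -21.50). The virtual corner opposite B is at (-66.80, -21.50). Since A1 is tangent to GW there, PW ⟂ GW and since A1 is tangent to DL there, PD ⟂ DL, with radius 3.8, so the center P sits 3.8 in from both sides at P = (-63.00, -17.70). Then |BP| = |P − B| = 65.44.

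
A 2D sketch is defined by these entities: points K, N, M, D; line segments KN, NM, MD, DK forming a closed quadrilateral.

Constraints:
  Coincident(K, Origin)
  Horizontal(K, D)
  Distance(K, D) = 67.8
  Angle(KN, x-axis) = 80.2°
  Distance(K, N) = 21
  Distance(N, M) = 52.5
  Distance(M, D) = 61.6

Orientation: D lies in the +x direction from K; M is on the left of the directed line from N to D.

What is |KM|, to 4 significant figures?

70.28

Checks: |NM| = 52.50 ✓; |MD| = 61.60 ✓.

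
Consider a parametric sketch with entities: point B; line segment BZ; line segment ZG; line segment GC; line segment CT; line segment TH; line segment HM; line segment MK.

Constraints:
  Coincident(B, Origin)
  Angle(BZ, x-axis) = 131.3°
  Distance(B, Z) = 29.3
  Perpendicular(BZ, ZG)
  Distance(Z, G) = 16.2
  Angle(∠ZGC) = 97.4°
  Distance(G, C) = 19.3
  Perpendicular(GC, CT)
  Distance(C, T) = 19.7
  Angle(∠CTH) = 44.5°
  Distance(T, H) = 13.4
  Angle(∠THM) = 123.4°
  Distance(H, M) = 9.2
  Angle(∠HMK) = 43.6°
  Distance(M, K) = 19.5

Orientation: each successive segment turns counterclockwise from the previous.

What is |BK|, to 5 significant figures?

5.3585

B is at the origin; BZ runs at 131.3° with length 29.3, so Z = (-19.338, 22.012). BZ ⟂ ZG, so ZG runs at -138.70°; with |ZG| = 16.2, G = (-31.509, 11.320). ∠ZGC = 97.4° gives GC at -56.100° from the x-axis; with |GC| = 19.3, C = (-20.744, -4.6992). GC is perpendicular to CT, so CT runs at 33.900°; with |CT| = 19.7, T = (-4.3928, 6.2884). ∠CTH = 44.5° gives TH at 169.40° from the x-axis; with |TH| = 13.4, H = (-17.564, 8.7533). ∠THM = 123.4° gives HM at -134.00° from the x-axis; with |HM| = 9.2, M = (-23.955, 2.1354). ∠HMK = 43.6° gives MK at 2.4000° from the x-axis; with |MK| = 19.5, K = (-4.4721, 2.9520). Then |BK| = |K − B| = 5.3585.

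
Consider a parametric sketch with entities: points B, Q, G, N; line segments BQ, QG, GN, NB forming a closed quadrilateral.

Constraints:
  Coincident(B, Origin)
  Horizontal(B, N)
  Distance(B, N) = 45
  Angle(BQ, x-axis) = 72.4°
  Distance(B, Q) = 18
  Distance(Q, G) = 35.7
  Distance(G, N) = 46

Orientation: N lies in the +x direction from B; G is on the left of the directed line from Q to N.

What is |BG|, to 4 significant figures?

52.55

B is at the origin; BN is horizontal with |BN| = 45.0 and N in +x, so N = (45.0, 0). BQ runs at 72.4° with |BQ| = 18.0, so Q = (5.443, 17.16). G is determined by |QG| = 35.7 and |GN| = 46.0 together: it lies at the intersection of circle(Q, 35.7) and circle(N, 46.0). With |QN| = 43.12, the foot of the radical line on QN is 11.80 from Q and the perpendicular offset is √(35.7² − 11.80²) = 33.69. Taking the left-of-QN solution: G = (29.68, 43.37).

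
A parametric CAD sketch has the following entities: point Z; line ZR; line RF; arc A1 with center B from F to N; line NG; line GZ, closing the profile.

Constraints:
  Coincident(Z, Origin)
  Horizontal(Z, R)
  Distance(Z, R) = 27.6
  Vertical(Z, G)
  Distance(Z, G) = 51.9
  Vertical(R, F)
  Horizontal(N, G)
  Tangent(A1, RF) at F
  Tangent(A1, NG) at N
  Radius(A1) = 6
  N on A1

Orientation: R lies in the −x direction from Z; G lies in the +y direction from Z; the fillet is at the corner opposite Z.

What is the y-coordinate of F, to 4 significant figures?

45.90

Z is at the origin; ZR is horizontal with |ZR| = 27.6 and R on the −x side, so R = (-27.60, 0.000). ZG is vertical with |ZG| = 51.9 and G on the +y side, so G = (0.000, 51.90). The virtual corner opposite Z is at (-27.60, 51.90). The tangent condition forces BF to be normal to RF and since A1 is tangent to NG there, BN ⟂ NG, with radius 6.0, so the center B sits 6.0 in from both sides at B = (-21.60, 45.90). That places the tangent points at F = (-27.60, 45.90) on RF and N = (-21.60, 51.90) on NG. So F.y = 45.90.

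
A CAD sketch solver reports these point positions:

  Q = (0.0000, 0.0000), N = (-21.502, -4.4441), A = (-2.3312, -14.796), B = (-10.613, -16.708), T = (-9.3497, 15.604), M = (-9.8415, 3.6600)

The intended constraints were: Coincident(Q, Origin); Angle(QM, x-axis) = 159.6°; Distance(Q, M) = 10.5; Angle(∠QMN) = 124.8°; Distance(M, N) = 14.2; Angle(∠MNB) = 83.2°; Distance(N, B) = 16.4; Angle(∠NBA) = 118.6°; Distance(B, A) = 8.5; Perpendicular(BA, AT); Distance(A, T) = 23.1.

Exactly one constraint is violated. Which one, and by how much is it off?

Distance(A, T) = 23.1 — off by 8.10.

Q = (0.00, 0.00) ✓; QM at 159.6° ✓; |QM| = 10.50 ✓; ∠QMN = 124.8° ✓; |MN| = 14.20 ✓; ∠MNB = 83.20° ✓; |NB| = 16.40 ✓; ∠NBA = 118.6° ✓; |BA| = 8.500 ✓; ∠(BA, AT) = 90.00° ✓; |AT| = 31.20 ✗.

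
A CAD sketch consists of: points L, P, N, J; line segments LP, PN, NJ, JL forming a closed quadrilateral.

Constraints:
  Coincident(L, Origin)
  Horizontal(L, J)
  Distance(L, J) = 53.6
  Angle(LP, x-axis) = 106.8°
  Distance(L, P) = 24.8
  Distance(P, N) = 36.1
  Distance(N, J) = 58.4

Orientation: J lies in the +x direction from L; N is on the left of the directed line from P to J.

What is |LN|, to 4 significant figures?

51.64

Checks: |PN| = 36.10 ✓; |NJ| = 58.40 ✓.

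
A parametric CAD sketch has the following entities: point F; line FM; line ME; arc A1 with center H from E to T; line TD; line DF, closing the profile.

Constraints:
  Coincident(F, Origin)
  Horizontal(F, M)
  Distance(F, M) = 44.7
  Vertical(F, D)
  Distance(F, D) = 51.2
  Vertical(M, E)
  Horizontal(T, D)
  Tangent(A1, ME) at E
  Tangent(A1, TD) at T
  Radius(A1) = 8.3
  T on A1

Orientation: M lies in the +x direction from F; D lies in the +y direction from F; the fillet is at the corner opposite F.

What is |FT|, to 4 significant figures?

62.82

F is at the origin; F and M share the same y with |FM| = 44.7 and M on the +x side, so M = (44.70, 0.000). F and D share the same x with |FD| = 51.2 and D on the +y side, so D = (0.000, 51.20). The virtual corner opposite F is at (44.70, 51.20). Tangency of A1 to ME means the radius HE is perpendicular to ME and since A1 is tangent to TD there, HT ⟂ TD, with radius 8.3, so the center H sits 8.3 in from both sides at H = (36.40, 42.90). That places the tangent points at E = (44.70, 42.90) on ME and T = (36.40, 51.20) on TD. Then |FT| = |T − F| = 62.82.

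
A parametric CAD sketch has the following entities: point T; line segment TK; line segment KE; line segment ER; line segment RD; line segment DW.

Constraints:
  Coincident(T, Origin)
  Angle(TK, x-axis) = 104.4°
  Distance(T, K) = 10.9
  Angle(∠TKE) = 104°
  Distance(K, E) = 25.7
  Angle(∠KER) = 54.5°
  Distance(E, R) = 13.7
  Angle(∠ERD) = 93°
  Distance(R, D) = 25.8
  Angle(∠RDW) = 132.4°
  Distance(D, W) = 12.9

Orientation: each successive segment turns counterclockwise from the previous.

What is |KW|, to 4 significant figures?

16.63

∠ERD = 93.0° gives RD at 32.90° from the x-axis; with |RD| = 25.8, D = (1.285, 13.29). ∠RDW = 132.4° gives DW at 80.50° from the x-axis; with |DW| = 12.9, W = (3.415, 26.02). Then |KW| = |W − K| = 16.63.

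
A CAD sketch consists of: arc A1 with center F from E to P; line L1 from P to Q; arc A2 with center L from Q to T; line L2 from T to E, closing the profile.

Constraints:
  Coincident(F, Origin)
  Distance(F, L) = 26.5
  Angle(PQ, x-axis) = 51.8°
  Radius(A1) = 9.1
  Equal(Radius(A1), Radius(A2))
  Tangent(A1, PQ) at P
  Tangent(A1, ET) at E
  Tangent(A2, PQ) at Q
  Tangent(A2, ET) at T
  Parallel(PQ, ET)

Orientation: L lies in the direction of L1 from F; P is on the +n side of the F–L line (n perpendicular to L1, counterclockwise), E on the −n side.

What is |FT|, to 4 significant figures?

28.02

The slot axis is L1's direction at 51.8°, so u = (cos 51.8°, sin 51.8°) = (0.6184, 0.7859) and n = (−sin 51.8°, cos 51.8°) = (-0.7859, 0.6184). F is at the origin and L lies 26.5 along u from F, so L = 26.5·u = (16.39, 20.83). Tangency of A1 to both parallel lines with radius 9.1 puts P and E at F ± 9.1·n: P = (-7.151, 5.628), E = (7.151, -5.628). Equal radii place Q and T the same way about L: Q = L + 9.1·n = (9.237, 26.45), T = L − 9.1·n = (23.54, 15.20). Then |FT| = |T − F| = 28.02.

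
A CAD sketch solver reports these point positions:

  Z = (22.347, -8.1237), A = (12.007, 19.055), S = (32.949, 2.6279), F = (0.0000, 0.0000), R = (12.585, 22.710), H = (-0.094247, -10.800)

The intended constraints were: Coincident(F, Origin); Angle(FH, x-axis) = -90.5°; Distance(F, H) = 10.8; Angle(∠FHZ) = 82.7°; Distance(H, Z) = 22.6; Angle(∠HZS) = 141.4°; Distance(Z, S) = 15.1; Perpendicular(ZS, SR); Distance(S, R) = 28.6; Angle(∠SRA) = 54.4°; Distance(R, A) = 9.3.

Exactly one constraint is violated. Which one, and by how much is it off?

Distance(R, A) = 9.3 — off by 5.60.

F = (0.00, 0.00) ✓; FH at -90.50° ✓; |FH| = 10.80 ✓; ∠FHZ = 82.70° ✓; |HZ| = 22.60 ✓; ∠HZS = 141.4° ✓; |ZS| = 15.10 ✓; ∠(ZS, SR) = 90.00° ✓; |SR| = 28.60 ✓; ∠SRA = 54.39° ✓; |RA| = 3.700 ✗.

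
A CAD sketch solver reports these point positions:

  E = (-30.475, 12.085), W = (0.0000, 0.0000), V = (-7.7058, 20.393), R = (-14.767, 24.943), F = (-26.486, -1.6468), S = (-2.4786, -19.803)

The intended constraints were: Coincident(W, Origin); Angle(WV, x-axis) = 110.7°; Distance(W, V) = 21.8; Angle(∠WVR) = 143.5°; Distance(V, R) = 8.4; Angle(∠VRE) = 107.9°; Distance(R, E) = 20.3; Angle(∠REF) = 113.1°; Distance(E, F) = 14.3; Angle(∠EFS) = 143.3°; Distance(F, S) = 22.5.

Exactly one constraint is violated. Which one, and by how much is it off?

Distance(F, S) = 22.5 — off by 7.60.

W = (0.00, 0.00) ✓; WV at 110.7° ✓; |WV| = 21.80 ✓; ∠WVR = 143.5° ✓; |VR| = 8.400 ✓; ∠VRE = 107.9° ✓; |RE| = 20.30 ✓; ∠REF = 113.1° ✓; |EF| = 14.30 ✓; ∠EFS = 143.3° ✓; |FS| = 30.10 ✗.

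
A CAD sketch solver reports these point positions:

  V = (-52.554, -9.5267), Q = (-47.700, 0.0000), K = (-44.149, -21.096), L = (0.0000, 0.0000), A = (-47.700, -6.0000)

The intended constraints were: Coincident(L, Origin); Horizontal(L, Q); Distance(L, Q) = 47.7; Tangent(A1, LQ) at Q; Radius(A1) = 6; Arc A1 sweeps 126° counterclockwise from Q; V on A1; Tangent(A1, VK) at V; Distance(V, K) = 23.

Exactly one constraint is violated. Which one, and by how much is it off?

Distance(V, K) = 23 — off by 8.70.

L = (0.00, 0.00) ✓; L.y = 0.00, Q.y = 0.00 ✓; |LQ| = 47.70 ✓; ∠(AQ, QL) = 90.00° ✓; |AQ| = 6.000 ✓; bearing(A→V) − bearing(A→Q) = 126.0° ✓; |AV| = 6.000 ✓; ∠(AV, VK) = 90.00° ✓; |VK| = 14.30 ✗.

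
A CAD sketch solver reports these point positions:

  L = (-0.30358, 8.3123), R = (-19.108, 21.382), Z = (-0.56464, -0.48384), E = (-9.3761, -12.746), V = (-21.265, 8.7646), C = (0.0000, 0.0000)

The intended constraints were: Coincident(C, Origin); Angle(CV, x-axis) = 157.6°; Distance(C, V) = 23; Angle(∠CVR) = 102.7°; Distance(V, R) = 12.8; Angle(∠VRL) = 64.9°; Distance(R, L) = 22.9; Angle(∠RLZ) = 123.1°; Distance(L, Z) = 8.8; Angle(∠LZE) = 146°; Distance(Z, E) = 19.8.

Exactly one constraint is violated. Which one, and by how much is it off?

Distance(Z, E) = 19.8 — off by 4.70.

C = (0.00, 0.00) ✓; CV at 157.6° ✓; |CV| = 23.00 ✓; ∠CVR = 102.7° ✓; |VR| = 12.80 ✓; ∠VRL = 64.90° ✓; |RL| = 22.90 ✓; ∠RLZ = 123.1° ✓; |LZ| = 8.800 ✓; ∠LZE = 146.0° ✓; |ZE| = 15.10 ✗.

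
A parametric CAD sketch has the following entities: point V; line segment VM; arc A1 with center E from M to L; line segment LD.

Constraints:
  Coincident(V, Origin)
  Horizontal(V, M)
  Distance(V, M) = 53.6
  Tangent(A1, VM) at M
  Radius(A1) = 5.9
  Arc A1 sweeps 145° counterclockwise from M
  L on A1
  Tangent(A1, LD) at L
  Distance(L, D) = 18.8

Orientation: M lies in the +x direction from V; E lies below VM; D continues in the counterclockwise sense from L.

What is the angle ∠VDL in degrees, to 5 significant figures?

16.845°

V is at the origin; VM is horizontal with |VM| = 53.6 and M on the +x side, so M = (53.600, 0.0000). Tangency of A1 to VM means the radius EM is perpendicular to VM, so E = M + (0, -5.9) = (53.600, -5.9000). On A1, M sits at bearing 90° from E; a 145° counterclockwise sweep puts L at bearing 235°, so L = E + 5.9·(cos 235°, sin 235°) = (50.216, -10.733). A1 meets LD tangentially, so EL is at right angles to LD, so LD runs along (−sin 235°, cos 235°); with |LD| = 18.8, D = (65.616, -21.516). Then cos ∠VDL = DV·DL / (|DV||DL|), giving 16.845°.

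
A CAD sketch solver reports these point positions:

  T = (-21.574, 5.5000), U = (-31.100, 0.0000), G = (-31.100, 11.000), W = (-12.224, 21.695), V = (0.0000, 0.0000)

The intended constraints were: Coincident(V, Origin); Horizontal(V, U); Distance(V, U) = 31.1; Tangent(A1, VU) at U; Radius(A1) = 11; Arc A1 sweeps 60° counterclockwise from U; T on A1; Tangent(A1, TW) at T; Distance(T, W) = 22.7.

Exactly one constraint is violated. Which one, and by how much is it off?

Distance(T, W) = 22.7 — off by 4.00.

V = (0.00, 0.00) ✓; V.y = 0.00, U.y = 0.00 ✓; |VU| = 31.10 ✓; ∠(GU, UV) = 90.00° ✓; |GU| = 11.00 ✓; bearing(G→T) − bearing(G→U) = 60.00° ✓; |GT| = 11.00 ✓; ∠(GT, TW) = 90.00° ✓; |TW| = 18.70 ✗.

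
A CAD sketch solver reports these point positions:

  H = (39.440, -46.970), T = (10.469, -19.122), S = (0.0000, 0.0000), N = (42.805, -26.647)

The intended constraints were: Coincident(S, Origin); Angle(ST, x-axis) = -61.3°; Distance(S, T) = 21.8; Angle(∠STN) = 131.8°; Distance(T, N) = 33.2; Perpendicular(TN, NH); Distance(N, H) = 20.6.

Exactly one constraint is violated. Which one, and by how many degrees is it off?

Perpendicular(TN, NH) — off by 3.70°.

S = (0.00, 0.00) ✓; ST at -61.30° ✓; |ST| = 21.80 ✓; ∠STN = 131.8° ✓; |TN| = 33.20 ✓; ∠(TN, NH) = 86.30° ✗; |NH| = 20.60 ✓.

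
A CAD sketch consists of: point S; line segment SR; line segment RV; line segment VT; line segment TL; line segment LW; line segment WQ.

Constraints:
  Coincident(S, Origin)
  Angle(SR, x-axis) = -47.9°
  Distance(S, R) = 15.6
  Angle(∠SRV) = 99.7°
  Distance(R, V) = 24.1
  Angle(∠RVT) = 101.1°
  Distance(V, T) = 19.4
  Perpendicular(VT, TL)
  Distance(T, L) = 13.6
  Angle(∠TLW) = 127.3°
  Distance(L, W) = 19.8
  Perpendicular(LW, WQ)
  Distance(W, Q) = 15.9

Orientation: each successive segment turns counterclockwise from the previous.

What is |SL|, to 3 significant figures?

18.2

S is at the origin; SR runs at -47.9° with length 15.6, so R = (10.5, -11.6). ∠SRV = 99.7° gives RV at 32.4° from the x-axis; with |RV| = 24.1, V = (30.8, 1.34). ∠RVT = 101.1° gives VT at 111° from the x-axis; with |VT| = 19.4, T = (23.8, 19.4). The perpendicularity gives TL at right angles to VT, so TL runs at -159°; with |TL| = 13.6, L = (11.1, 14.5). Then |SL| = |L − S| = 18.2.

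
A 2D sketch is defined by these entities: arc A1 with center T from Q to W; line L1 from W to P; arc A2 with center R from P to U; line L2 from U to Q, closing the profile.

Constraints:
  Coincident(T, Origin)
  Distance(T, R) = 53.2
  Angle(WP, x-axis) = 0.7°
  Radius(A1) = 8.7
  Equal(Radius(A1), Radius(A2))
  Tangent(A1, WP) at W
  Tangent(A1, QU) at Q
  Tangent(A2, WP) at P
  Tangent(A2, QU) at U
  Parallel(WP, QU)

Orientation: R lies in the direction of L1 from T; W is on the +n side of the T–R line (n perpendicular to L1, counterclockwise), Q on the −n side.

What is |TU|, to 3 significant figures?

53.9

Tangency of A1 to both parallel lines with radius 8.7 puts W and Q at T ± 8.7·n: W = (-0.106, 8.70), Q = (0.106, -8.70). Equal radii place P and U the same way about R: P = R + 8.7·n = (53.1, 9.35), U = R − 8.7·n = (53.3, -8.05). Then |TU| = |U − T| = 53.9.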